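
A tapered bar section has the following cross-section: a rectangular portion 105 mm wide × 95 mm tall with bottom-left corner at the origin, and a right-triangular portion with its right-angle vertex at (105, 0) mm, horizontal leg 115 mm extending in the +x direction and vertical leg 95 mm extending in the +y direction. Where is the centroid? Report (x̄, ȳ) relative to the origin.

rectangular portion: A = 105 × 95 = 9975.00, centroid at (52.50, 47.50).
triangular portion: A = ½·115·95 = 5462.50, centroid at (143.33, 31.67).
ΣA = 15437.50 mm²
ΣAx̄ = (9975.00)(52.50) + (5462.50)(143.33) = 1306645.83 mm³
ΣAȳ = (9975.00)(47.50) + (5462.50)(31.67) = 646791.67 mm³
x̄ = 1306645.83 / 15437.50 = 84.64 mm
ȳ = 646791.67 / 15437.50 = 41.90 mm

x̄ = 84.64 mm, ȳ = 41.90 mm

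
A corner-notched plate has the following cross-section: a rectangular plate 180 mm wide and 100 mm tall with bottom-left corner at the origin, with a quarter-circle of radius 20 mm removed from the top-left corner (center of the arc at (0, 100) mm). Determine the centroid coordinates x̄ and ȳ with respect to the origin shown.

x̄ = 91.45 mm, ȳ = 49.26 mm

plate: A = 180 × 100 = 18000.00, centroid at (90.00, 50.00).
removed quarter-circle: A = −¼π·20² = -314.16, centroid at (8.49, 91.51).
ΣA = 17685.84 mm², ΣAx̄ = 1617333.33 mm³, ΣAȳ = 871250.74 mm³.
x̄ = 1617333.33/17685.84 = 91.45 mm; ȳ = 871250.74/17685.84 = 49.26 mm.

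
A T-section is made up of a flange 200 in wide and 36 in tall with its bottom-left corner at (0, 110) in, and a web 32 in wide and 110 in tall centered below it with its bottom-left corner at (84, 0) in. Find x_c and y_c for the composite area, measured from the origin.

x_c = 100.00 in, y_c = 104.03 in

Part | A | x̄ᵢ | ȳᵢ | A·x̄ᵢ | A·ȳᵢ
web | 3520.00 | 100.00 | 55.00 | 352000.00 | 193600.00
flange | 7200.00 | 100.00 | 128.00 | 720000.00 | 921600.00
Σ | 10720.00 |  |  | 1072000.00 | 1115200.00
x_c = 1072000.00 / 10720.00 = 100.00 in
y_c = 1115200.00 / 10720.00 = 104.03 in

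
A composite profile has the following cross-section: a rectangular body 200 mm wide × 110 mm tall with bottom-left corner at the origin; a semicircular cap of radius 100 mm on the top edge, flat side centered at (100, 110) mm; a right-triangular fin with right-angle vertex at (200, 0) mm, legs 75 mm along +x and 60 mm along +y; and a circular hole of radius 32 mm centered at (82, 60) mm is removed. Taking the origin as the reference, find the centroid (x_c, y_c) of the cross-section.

Part | A | x̄ᵢ | ȳᵢ | A·x̄ᵢ | A·ȳᵢ
rectangular body | 22000.00 | 100.00 | 55.00 | 2200000.00 | 1210000.00
semicircular top | 15707.96 | 100.00 | 152.44 | 1570796.33 | 2394542.63
triangular fin | 2250.00 | 225.00 | 20.00 | 506250.00 | 45000.00
hole | -3216.99 | 82.00 | 60.00 | -263793.25 | -193019.45
Σ | 36740.97 |  |  | 4013253.07 | 3456523.17
x_c = 4013253.07 / 36740.97 = 109.23 mm
y_c = 3456523.17 / 36740.97 = 94.08 mm

x_c = 109.23 mm, y_c = 94.08 mm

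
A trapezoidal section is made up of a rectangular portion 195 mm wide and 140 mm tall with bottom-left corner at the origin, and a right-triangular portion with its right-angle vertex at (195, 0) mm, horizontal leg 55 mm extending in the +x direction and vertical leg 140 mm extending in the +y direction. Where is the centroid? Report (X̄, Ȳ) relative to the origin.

X̄ = 111.82 mm, Ȳ = 67.12 mm

Part | A | x̄ᵢ | ȳᵢ | A·x̄ᵢ | A·ȳᵢ
rectangular portion | 27300.00 | 97.50 | 70.00 | 2661750.00 | 1911000.00
triangular portion | 3850.00 | 213.33 | 46.67 | 821333.33 | 179666.67
Σ | 31150.00 |  |  | 3483083.33 | 2090666.67
X̄ = 3483083.33 / 31150.00 = 111.82 mm
Ȳ = 2090666.67 / 31150.00 = 67.12 mm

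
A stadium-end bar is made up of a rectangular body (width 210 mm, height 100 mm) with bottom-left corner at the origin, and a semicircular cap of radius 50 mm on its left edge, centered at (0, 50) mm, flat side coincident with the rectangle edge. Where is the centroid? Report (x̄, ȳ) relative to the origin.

rectangular body: A = 210 × 100 = 21000.00, centroid at (105.00, 50.00).
semicircular end: A = ½π·50² = 3926.99, centroid at (-21.22, 50.00).
ΣA = 24926.99 mm²
ΣAx̄ = (21000.00)(105.00) + (3926.99)(-21.22) = 2121666.67 mm³
ΣAȳ = (21000.00)(50.00) + (3926.99)(50.00) = 1246349.54 mm³
x̄ = 2121666.67 / 24926.99 = 85.12 mm
ȳ = 1246349.54 / 24926.99 = 50.00 mm

x̄ = 85.12 mm, ȳ = 50.00 mm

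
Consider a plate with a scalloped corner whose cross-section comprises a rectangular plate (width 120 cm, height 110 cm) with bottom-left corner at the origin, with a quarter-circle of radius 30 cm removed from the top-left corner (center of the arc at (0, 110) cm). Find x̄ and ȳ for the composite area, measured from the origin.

plate: A = 120 × 110 = 13200.00, centroid at (60.00, 55.00).
removed quarter-circle: A = −¼π·30² = -706.86, centroid at (12.73, 97.27).
ΣA = 12493.14 cm²
ΣAx̄ = (13200.00)(60.00) + (-706.86)(12.73) = 783000.00 cm³
ΣAȳ = (13200.00)(55.00) + (-706.86)(97.27) = 657245.58 cm³
x̄ = 783000.00 / 12493.14 = 62.67 cm
ȳ = 657245.58 / 12493.14 = 52.61 cm

x̄ = 62.67 cm, ȳ = 52.61 cm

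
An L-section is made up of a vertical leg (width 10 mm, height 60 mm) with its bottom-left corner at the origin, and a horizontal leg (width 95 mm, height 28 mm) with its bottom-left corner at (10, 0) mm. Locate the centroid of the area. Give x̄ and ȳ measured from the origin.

x̄ = 47.84 mm, ȳ = 16.94 mm

vertical leg: A = 10 × 60 = 600.00, centroid at (5.00, 30.00).
horizontal leg: A = 95 × 28 = 2660.00, centroid at (57.50, 14.00).
ΣA = 3260.00 mm²
ΣAx̄ = (600.00)(5.00) + (2660.00)(57.50) = 155950.00 mm³
ΣAȳ = (600.00)(30.00) + (2660.00)(14.00) = 55240.00 mm³
x̄ = 155950.00 / 3260.00 = 47.84 mm
ȳ = 55240.00 / 3260.00 = 16.94 mm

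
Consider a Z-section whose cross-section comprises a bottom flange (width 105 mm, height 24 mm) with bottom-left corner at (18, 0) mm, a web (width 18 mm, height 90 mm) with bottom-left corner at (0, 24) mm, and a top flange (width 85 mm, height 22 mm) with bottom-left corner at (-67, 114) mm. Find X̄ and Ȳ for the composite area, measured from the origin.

X̄ = 24.36 mm, Ȳ = 62.52 mm

bottom flange: A = 105 × 24 = 2520.00, centroid at (70.50, 12.00).
web: A = 18 × 90 = 1620.00, centroid at (9.00, 69.00).
top flange: A = 85 × 22 = 1870.00, centroid at (-24.50, 125.00).
ΣA = 6010.00 mm², ΣAX̄ = 146425.00 mm³, ΣAȲ = 375770.00 mm³.
X̄ = 146425.00/6010.00 = 24.36 mm; Ȳ = 375770.00/6010.00 = 62.52 mm.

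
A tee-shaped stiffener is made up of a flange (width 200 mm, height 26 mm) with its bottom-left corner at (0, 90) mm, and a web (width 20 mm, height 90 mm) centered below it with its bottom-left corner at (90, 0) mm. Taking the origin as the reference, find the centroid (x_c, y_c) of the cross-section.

x_c = 100.00 mm, y_c = 88.09 mm

web: A = 20 × 90 = 1800.00, centroid at (100.00, 45.00).
flange: A = 200 × 26 = 5200.00, centroid at (100.00, 103.00).
ΣA = 7000.00 mm², ΣAx_c = 700000.00 mm³, ΣAy_c = 616600.00 mm³.
x_c = 700000.00/7000.00 = 100.00 mm; y_c = 616600.00/7000.00 = 88.09 mm.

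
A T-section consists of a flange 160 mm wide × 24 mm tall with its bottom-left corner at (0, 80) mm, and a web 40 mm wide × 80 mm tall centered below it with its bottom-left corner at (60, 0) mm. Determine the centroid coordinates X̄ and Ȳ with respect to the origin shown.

X̄ = 80.00 mm, Ȳ = 68.36 mm

Part | A | x̄ᵢ | ȳᵢ | A·x̄ᵢ | A·ȳᵢ
web | 3200.00 | 80.00 | 40.00 | 256000.00 | 128000.00
flange | 3840.00 | 80.00 | 92.00 | 307200.00 | 353280.00
Σ | 7040.00 |  |  | 563200.00 | 481280.00
X̄ = 563200.00 / 7040.00 = 80.00 mm
Ȳ = 481280.00 / 7040.00 = 68.36 mm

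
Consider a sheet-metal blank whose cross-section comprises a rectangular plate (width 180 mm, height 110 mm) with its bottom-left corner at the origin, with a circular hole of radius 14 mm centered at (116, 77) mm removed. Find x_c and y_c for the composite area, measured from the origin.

x_c = 89.17 mm, y_c = 54.29 mm

Part | A | x̄ᵢ | ȳᵢ | A·x̄ᵢ | A·ȳᵢ
plate | 19800.00 | 90.00 | 55.00 | 1782000.00 | 1089000.00
hole | -615.75 | 116.00 | 77.00 | -71427.25 | -47412.92
Σ | 19184.25 |  |  | 1710572.75 | 1041587.08
x_c = 1710572.75 / 19184.25 = 89.17 mm
y_c = 1041587.08 / 19184.25 = 54.29 mm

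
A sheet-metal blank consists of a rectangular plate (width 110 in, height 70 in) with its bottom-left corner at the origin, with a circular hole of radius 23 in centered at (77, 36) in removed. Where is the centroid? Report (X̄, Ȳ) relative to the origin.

X̄ = 48.94 in, Ȳ = 34.72 in

Part | A | x̄ᵢ | ȳᵢ | A·x̄ᵢ | A·ȳᵢ
plate | 7700.00 | 55.00 | 35.00 | 423500.00 | 269500.00
hole | -1661.90 | 77.00 | 36.00 | -127966.49 | -59828.49
Σ | 6038.10 |  |  | 295533.51 | 209671.51
X̄ = 295533.51 / 6038.10 = 48.94 in
Ȳ = 209671.51 / 6038.10 = 34.72 in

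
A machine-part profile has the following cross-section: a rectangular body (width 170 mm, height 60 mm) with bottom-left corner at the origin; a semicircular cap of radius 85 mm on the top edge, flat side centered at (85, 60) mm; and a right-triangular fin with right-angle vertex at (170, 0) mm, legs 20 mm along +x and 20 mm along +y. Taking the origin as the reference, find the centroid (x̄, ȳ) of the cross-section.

rectangular body: A = 170 × 60 = 10200.00, centroid at (85.00, 30.00).
semicircular top: A = ½π·85² = 11349.00, centroid at (85.00, 96.08).
triangular fin: A = ½·20·20 = 200.00, centroid at (176.67, 6.67).
ΣA = 21749.00 mm²
ΣAx̄ = (10200.00)(85.00) + (11349.00)(85.00) + (200.00)(176.67) = 1866998.63 mm³
ΣAȳ = (10200.00)(30.00) + (11349.00)(96.08) + (200.00)(6.67) = 1397690.21 mm³
x̄ = 1866998.63 / 21749.00 = 85.84 mm
ȳ = 1397690.21 / 21749.00 = 64.26 mm

x̄ = 85.84 mm, ȳ = 64.26 mm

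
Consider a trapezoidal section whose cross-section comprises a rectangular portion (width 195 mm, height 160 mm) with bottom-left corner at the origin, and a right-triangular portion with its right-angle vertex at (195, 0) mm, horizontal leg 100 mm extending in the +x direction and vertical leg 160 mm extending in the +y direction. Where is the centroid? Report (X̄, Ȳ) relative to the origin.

rectangular portion: A = 195 × 160 = 31200.00, centroid at (97.50, 80.00).
triangular portion: A = ½·100·160 = 8000.00, centroid at (228.33, 53.33).
ΣA = 39200.00 mm², ΣAX̄ = 4868666.67 mm³, ΣAȲ = 2922666.67 mm³.
X̄ = 4868666.67/39200.00 = 124.20 mm; Ȳ = 2922666.67/39200.00 = 74.56 mm.

X̄ = 124.20 mm, Ȳ = 74.56 mm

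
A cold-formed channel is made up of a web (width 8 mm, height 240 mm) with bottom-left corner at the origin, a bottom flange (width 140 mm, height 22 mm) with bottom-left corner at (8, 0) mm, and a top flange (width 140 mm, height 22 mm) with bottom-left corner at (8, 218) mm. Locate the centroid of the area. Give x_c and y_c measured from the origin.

web: A = 8 × 240 = 1920.00, centroid at (4.00, 120.00).
bottom flange: A = 140 × 22 = 3080.00, centroid at (78.00, 11.00).
top flange: A = 140 × 22 = 3080.00, centroid at (78.00, 229.00).
ΣA = 8080.00 mm², ΣAx_c = 488160.00 mm³, ΣAy_c = 969600.00 mm³.
x_c = 488160.00/8080.00 = 60.42 mm; y_c = 969600.00/8080.00 = 120.00 mm.

x_c = 60.42 mm, y_c = 120.00 mm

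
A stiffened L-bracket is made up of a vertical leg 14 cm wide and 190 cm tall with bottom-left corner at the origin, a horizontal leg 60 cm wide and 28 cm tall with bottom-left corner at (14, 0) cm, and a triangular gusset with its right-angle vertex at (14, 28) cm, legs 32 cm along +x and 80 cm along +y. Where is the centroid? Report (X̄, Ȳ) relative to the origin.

Part | A | x̄ᵢ | ȳᵢ | A·x̄ᵢ | A·ȳᵢ
vertical leg | 2660.00 | 7.00 | 95.00 | 18620.00 | 252700.00
horizontal leg | 1680.00 | 44.00 | 14.00 | 73920.00 | 23520.00
gusset | 1280.00 | 24.67 | 54.67 | 31573.33 | 69973.33
Σ | 5620.00 |  |  | 124113.33 | 346193.33
X̄ = 124113.33 / 5620.00 = 22.08 cm
Ȳ = 346193.33 / 5620.00 = 61.60 cm

X̄ = 22.08 cm, Ȳ = 61.60 cm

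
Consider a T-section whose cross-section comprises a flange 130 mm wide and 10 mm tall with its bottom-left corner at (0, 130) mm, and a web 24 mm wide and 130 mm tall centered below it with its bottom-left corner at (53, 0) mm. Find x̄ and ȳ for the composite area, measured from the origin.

x̄ = 65.00 mm, ȳ = 85.59 mm

web: A = 24 × 130 = 3120.00, centroid at (65.00, 65.00).
flange: A = 130 × 10 = 1300.00, centroid at (65.00, 135.00).
ΣA = 4420.00 mm²
ΣAx̄ = (3120.00)(65.00) + (1300.00)(65.00) = 287300.00 mm³
ΣAȳ = (3120.00)(65.00) + (1300.00)(135.00) = 378300.00 mm³
x̄ = 287300.00 / 4420.00 = 65.00 mm
ȳ = 378300.00 / 4420.00 = 85.59 mm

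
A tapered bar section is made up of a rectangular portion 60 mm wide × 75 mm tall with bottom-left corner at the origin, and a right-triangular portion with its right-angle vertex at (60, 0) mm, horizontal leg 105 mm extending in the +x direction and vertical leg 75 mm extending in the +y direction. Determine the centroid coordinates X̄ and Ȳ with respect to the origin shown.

X̄ = 60.33 mm, Ȳ = 31.67 mm

rectangular portion: A = 60 × 75 = 4500.00, centroid at (30.00, 37.50).
triangular portion: A = ½·105·75 = 3937.50, centroid at (95.00, 25.00).
ΣA = 8437.50 mm², ΣAX̄ = 509062.50 mm³, ΣAȲ = 267187.50 mm³.
X̄ = 509062.50/8437.50 = 60.33 mm; Ȳ = 267187.50/8437.50 = 31.67 mm.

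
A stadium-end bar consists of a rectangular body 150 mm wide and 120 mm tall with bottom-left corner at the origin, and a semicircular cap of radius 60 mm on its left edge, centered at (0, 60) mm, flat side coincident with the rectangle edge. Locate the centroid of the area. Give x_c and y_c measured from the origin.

rectangular body: A = 150 × 120 = 18000.00, centroid at (75.00, 60.00).
semicircular end: A = ½π·60² = 5654.87, centroid at (-25.46, 60.00).
ΣA = 23654.87 mm²
ΣAx_c = (18000.00)(75.00) + (5654.87)(-25.46) = 1206000.00 mm³
ΣAy_c = (18000.00)(60.00) + (5654.87)(60.00) = 1419292.01 mm³
x_c = 1206000.00 / 23654.87 = 50.98 mm
y_c = 1419292.01 / 23654.87 = 60.00 mm

x_c = 50.98 mm, y_c = 60.00 mm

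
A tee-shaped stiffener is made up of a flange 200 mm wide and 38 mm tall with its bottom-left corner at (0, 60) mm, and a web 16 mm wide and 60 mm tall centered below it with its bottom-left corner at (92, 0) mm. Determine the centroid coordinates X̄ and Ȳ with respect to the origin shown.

X̄ = 100.00 mm, Ȳ = 73.50 mm

web: A = 16 × 60 = 960.00, centroid at (100.00, 30.00).
flange: A = 200 × 38 = 7600.00, centroid at (100.00, 79.00).
ΣA = 8560.00 mm²
ΣAX̄ = (960.00)(100.00) + (7600.00)(100.00) = 856000.00 mm³
ΣAȲ = (960.00)(30.00) + (7600.00)(79.00) = 629200.00 mm³
X̄ = 856000.00 / 8560.00 = 100.00 mm
Ȳ = 629200.00 / 8560.00 = 73.50 mm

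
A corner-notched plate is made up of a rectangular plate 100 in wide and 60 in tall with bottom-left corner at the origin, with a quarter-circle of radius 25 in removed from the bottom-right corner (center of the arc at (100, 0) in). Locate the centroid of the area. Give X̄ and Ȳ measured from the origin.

Part | A | x̄ᵢ | ȳᵢ | A·x̄ᵢ | A·ȳᵢ
plate | 6000.00 | 50.00 | 30.00 | 300000.00 | 180000.00
removed quarter-circle | -490.87 | 89.39 | 10.61 | -43879.05 | -5208.33
Σ | 5509.13 |  |  | 256120.95 | 174791.67
X̄ = 256120.95 / 5509.13 = 46.49 in
Ȳ = 174791.67 / 5509.13 = 31.73 in

X̄ = 46.49 in, Ȳ = 31.73 in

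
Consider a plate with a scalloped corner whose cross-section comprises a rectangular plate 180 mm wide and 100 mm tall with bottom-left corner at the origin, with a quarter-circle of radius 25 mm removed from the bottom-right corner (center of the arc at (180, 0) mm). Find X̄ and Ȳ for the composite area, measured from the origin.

plate: A = 180 × 100 = 18000.00, centroid at (90.00, 50.00).
removed quarter-circle: A = −¼π·25² = -490.87, centroid at (169.39, 10.61).
ΣA = 17509.13 mm²
ΣAX̄ = (18000.00)(90.00) + (-490.87)(169.39) = 1536851.04 mm³
ΣAȲ = (18000.00)(50.00) + (-490.87)(10.61) = 894791.67 mm³
X̄ = 1536851.04 / 17509.13 = 87.77 mm
Ȳ = 894791.67 / 17509.13 = 51.10 mm

X̄ = 87.77 mm, Ȳ = 51.10 mm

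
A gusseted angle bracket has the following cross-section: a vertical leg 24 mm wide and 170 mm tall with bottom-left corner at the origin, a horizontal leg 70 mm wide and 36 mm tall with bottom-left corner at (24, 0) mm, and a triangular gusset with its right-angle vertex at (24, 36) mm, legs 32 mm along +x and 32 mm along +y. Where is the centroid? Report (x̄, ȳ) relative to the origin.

x̄ = 30.29 mm, ȳ = 58.50 mm

vertical leg: A = 24 × 170 = 4080.00, centroid at (12.00, 85.00).
horizontal leg: A = 70 × 36 = 2520.00, centroid at (59.00, 18.00).
gusset: A = ½·32·32 = 512.00, centroid at (34.67, 46.67).
ΣA = 7112.00 mm²
ΣAx̄ = (4080.00)(12.00) + (2520.00)(59.00) + (512.00)(34.67) = 215389.33 mm³
ΣAȳ = (4080.00)(85.00) + (2520.00)(18.00) + (512.00)(46.67) = 416053.33 mm³
x̄ = 215389.33 / 7112.00 = 30.29 mm
ȳ = 416053.33 / 7112.00 = 58.50 mm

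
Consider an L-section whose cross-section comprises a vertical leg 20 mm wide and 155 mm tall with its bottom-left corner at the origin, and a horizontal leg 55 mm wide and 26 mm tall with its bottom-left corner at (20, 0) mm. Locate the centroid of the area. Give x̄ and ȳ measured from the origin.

x̄ = 21.84 mm, ȳ = 57.14 mm

vertical leg: A = 20 × 155 = 3100.00, centroid at (10.00, 77.50).
horizontal leg: A = 55 × 26 = 1430.00, centroid at (47.50, 13.00).
ΣA = 4530.00 mm²
ΣAx̄ = (3100.00)(10.00) + (1430.00)(47.50) = 98925.00 mm³
ΣAȳ = (3100.00)(77.50) + (1430.00)(13.00) = 258840.00 mm³
x̄ = 98925.00 / 4530.00 = 21.84 mm
ȳ = 258840.00 / 4530.00 = 57.14 mm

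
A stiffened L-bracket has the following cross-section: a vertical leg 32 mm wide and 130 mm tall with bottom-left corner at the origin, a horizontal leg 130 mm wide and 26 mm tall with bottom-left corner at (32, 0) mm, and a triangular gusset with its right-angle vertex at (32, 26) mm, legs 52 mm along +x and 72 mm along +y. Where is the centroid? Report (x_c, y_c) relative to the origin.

vertical leg: A = 32 × 130 = 4160.00, centroid at (16.00, 65.00).
horizontal leg: A = 130 × 26 = 3380.00, centroid at (97.00, 13.00).
gusset: A = ½·52·72 = 1872.00, centroid at (49.33, 50.00).
ΣA = 9412.00 mm², ΣAx_c = 486772.00 mm³, ΣAy_c = 407940.00 mm³.
x_c = 486772.00/9412.00 = 51.72 mm; y_c = 407940.00/9412.00 = 43.34 mm.

x_c = 51.72 mm, y_c = 43.34 mm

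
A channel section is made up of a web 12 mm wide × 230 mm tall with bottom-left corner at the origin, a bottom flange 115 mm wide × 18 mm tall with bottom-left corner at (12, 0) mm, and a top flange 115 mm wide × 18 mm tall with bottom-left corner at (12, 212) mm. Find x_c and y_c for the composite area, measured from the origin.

x_c = 44.10 mm, y_c = 115.00 mm

web: A = 12 × 230 = 2760.00, centroid at (6.00, 115.00).
bottom flange: A = 115 × 18 = 2070.00, centroid at (69.50, 9.00).
top flange: A = 115 × 18 = 2070.00, centroid at (69.50, 221.00).
ΣA = 6900.00 mm², ΣAx_c = 304290.00 mm³, ΣAy_c = 793500.00 mm³.
x_c = 304290.00/6900.00 = 44.10 mm; y_c = 793500.00/6900.00 = 115.00 mm.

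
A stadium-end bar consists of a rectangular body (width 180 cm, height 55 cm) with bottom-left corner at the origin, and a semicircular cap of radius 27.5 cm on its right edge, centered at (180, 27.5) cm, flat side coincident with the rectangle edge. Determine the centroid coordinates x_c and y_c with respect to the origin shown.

Part | A | x̄ᵢ | ȳᵢ | A·x̄ᵢ | A·ȳᵢ
rectangular body | 9900.00 | 90.00 | 27.50 | 891000.00 | 272250.00
semicircular end | 1187.91 | 191.67 | 27.50 | 227689.23 | 32667.65
Σ | 11087.91 |  |  | 1118689.23 | 304917.65
x_c = 1118689.23 / 11087.91 = 100.89 cm
y_c = 304917.65 / 11087.91 = 27.50 cm

x_c = 100.89 cm, y_c = 27.50 cm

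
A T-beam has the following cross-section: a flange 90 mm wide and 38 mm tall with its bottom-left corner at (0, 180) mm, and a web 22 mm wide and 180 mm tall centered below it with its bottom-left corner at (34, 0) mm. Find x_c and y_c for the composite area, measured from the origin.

x_c = 45.00 mm, y_c = 140.51 mm

web: A = 22 × 180 = 3960.00, centroid at (45.00, 90.00).
flange: A = 90 × 38 = 3420.00, centroid at (45.00, 199.00).
ΣA = 7380.00 mm²
ΣAx_c = (3960.00)(45.00) + (3420.00)(45.00) = 332100.00 mm³
ΣAy_c = (3960.00)(90.00) + (3420.00)(199.00) = 1036980.00 mm³
x_c = 332100.00 / 7380.00 = 45.00 mm
y_c = 1036980.00 / 7380.00 = 140.51 mm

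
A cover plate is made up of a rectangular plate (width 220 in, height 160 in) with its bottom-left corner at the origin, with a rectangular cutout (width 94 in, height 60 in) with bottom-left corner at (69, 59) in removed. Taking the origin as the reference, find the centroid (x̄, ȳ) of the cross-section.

x̄ = 108.86 in, ȳ = 78.28 in

plate: A = 220 × 160 = 35200.00, centroid at (110.00, 80.00).
hole: A = −(94 × 60) = -5640.00, centroid at (116.00, 89.00).
ΣA = 29560.00 in²
ΣAx̄ = (35200.00)(110.00) + (-5640.00)(116.00) = 3217760.00 in³
ΣAȳ = (35200.00)(80.00) + (-5640.00)(89.00) = 2314040.00 in³
x̄ = 3217760.00 / 29560.00 = 108.86 in
ȳ = 2314040.00 / 29560.00 = 78.28 in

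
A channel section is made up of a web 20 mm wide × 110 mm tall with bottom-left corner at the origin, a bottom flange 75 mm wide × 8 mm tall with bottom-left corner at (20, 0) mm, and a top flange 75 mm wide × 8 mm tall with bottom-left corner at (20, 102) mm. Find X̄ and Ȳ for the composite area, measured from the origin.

X̄ = 26.76 mm, Ȳ = 55.00 mm

web: A = 20 × 110 = 2200.00, centroid at (10.00, 55.00).
bottom flange: A = 75 × 8 = 600.00, centroid at (57.50, 4.00).
top flange: A = 75 × 8 = 600.00, centroid at (57.50, 106.00).
ΣA = 3400.00 mm²
ΣAX̄ = (2200.00)(10.00) + (600.00)(57.50) + (600.00)(57.50) = 91000.00 mm³
ΣAȲ = (2200.00)(55.00) + (600.00)(4.00) + (600.00)(106.00) = 187000.00 mm³
X̄ = 91000.00 / 3400.00 = 26.76 mm
Ȳ = 187000.00 / 3400.00 = 55.00 mm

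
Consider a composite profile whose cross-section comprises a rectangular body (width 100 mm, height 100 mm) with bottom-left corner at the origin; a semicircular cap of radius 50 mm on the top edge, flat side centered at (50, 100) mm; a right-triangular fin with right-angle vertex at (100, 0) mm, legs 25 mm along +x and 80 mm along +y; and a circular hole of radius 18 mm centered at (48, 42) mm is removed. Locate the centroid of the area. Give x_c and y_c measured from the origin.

Part | A | x̄ᵢ | ȳᵢ | A·x̄ᵢ | A·ȳᵢ
rectangular body | 10000.00 | 50.00 | 50.00 | 500000.00 | 500000.00
semicircular top | 3926.99 | 50.00 | 121.22 | 196349.54 | 476032.42
triangular fin | 1000.00 | 108.33 | 26.67 | 108333.33 | 26666.67
hole | -1017.88 | 48.00 | 42.00 | -48858.05 | -42750.79
Σ | 13909.11 |  |  | 755824.83 | 959948.29
x_c = 755824.83 / 13909.11 = 54.34 mm
y_c = 959948.29 / 13909.11 = 69.02 mm

x_c = 54.34 mm, y_c = 69.02 mm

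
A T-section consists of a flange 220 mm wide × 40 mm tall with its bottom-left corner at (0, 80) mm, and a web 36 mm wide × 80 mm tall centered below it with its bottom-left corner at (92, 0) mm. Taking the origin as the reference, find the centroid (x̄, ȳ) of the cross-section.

web: A = 36 × 80 = 2880.00, centroid at (110.00, 40.00).
flange: A = 220 × 40 = 8800.00, centroid at (110.00, 100.00).
ΣA = 11680.00 mm²
ΣAx̄ = (2880.00)(110.00) + (8800.00)(110.00) = 1284800.00 mm³
ΣAȳ = (2880.00)(40.00) + (8800.00)(100.00) = 995200.00 mm³
x̄ = 1284800.00 / 11680.00 = 110.00 mm
ȳ = 995200.00 / 11680.00 = 85.21 mm

x̄ = 110.00 mm, ȳ = 85.21 mm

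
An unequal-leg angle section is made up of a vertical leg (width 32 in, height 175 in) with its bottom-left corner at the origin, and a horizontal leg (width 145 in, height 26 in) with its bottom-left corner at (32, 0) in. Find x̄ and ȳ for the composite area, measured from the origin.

x̄ = 51.61 in, ȳ = 57.53 in

vertical leg: A = 32 × 175 = 5600.00, centroid at (16.00, 87.50).
horizontal leg: A = 145 × 26 = 3770.00, centroid at (104.50, 13.00).
ΣA = 9370.00 in²
ΣAx̄ = (5600.00)(16.00) + (3770.00)(104.50) = 483565.00 in³
ΣAȳ = (5600.00)(87.50) + (3770.00)(13.00) = 539010.00 in³
x̄ = 483565.00 / 9370.00 = 51.61 in
ȳ = 539010.00 / 9370.00 = 57.53 in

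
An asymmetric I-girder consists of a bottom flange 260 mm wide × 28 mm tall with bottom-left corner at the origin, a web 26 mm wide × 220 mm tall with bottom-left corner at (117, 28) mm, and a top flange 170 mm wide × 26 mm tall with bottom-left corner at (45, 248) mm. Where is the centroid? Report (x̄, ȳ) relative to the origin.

Part | A | x̄ᵢ | ȳᵢ | A·x̄ᵢ | A·ȳᵢ
bottom flange | 7280.00 | 130.00 | 14.00 | 946400.00 | 101920.00
web | 5720.00 | 130.00 | 138.00 | 743600.00 | 789360.00
top flange | 4420.00 | 130.00 | 261.00 | 574600.00 | 1153620.00
Σ | 17420.00 |  |  | 2264600.00 | 2044900.00
x̄ = 2264600.00 / 17420.00 = 130.00 mm
ȳ = 2044900.00 / 17420.00 = 117.39 mm

x̄ = 130.00 mm, ȳ = 117.39 mm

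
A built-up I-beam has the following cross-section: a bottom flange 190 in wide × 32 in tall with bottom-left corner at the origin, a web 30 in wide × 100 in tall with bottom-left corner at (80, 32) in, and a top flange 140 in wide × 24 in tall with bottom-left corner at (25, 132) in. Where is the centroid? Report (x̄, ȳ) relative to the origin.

x̄ = 95.00 in, ȳ = 66.49 in

bottom flange: A = 190 × 32 = 6080.00, centroid at (95.00, 16.00).
web: A = 30 × 100 = 3000.00, centroid at (95.00, 82.00).
top flange: A = 140 × 24 = 3360.00, centroid at (95.00, 144.00).
ΣA = 12440.00 in², ΣAx̄ = 1181800.00 in³, ΣAȳ = 827120.00 in³.
x̄ = 1181800.00/12440.00 = 95.00 in; ȳ = 827120.00/12440.00 = 66.49 in.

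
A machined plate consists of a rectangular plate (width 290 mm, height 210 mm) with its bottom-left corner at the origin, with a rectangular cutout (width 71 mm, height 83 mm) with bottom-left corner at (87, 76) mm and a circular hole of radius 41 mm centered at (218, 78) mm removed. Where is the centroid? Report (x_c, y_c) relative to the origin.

plate: A = 290 × 210 = 60900.00, centroid at (145.00, 105.00).
hole 1: A = −(71 × 83) = -5893.00, centroid at (122.50, 117.50).
hole 2: A = −π·41² = -5281.02, centroid at (218.00, 78.00).
ΣA = 49725.98 mm²
ΣAx_c = (60900.00)(145.00) + (-5893.00)(122.50) + (-5281.02)(218.00) = 6957345.74 mm³
ΣAy_c = (60900.00)(105.00) + (-5893.00)(117.50) + (-5281.02)(78.00) = 5290153.15 mm³
x_c = 6957345.74 / 49725.98 = 139.91 mm
y_c = 5290153.15 / 49725.98 = 106.39 mm

x_c = 139.91 mm, y_c = 106.39 mm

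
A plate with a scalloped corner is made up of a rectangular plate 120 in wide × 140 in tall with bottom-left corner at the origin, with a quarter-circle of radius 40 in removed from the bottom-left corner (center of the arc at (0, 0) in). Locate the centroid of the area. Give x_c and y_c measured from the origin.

plate: A = 120 × 140 = 16800.00, centroid at (60.00, 70.00).
removed quarter-circle: A = −¼π·40² = -1256.64, centroid at (16.98, 16.98).
ΣA = 15543.36 in², ΣAx_c = 986666.67 in³, ΣAy_c = 1154666.67 in³.
x_c = 986666.67/15543.36 = 63.48 in; y_c = 1154666.67/15543.36 = 74.29 in.

x_c = 63.48 in, y_c = 74.29 in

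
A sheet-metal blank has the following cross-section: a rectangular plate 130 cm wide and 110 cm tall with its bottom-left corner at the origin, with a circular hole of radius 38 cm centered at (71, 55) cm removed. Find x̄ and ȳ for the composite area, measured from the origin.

plate: A = 130 × 110 = 14300.00, centroid at (65.00, 55.00).
hole: A = −π·38² = -4536.46, centroid at (71.00, 55.00).
ΣA = 9763.54 cm²
ΣAx̄ = (14300.00)(65.00) + (-4536.46)(71.00) = 607411.35 cm³
ΣAȳ = (14300.00)(55.00) + (-4536.46)(55.00) = 536994.71 cm³
x̄ = 607411.35 / 9763.54 = 62.21 cm
ȳ = 536994.71 / 9763.54 = 55.00 cm

x̄ = 62.21 cm, ȳ = 55.00 cm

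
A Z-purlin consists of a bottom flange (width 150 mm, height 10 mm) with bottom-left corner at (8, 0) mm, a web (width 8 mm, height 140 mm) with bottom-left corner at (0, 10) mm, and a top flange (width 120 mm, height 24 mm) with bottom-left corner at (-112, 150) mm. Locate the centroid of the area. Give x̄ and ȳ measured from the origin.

x̄ = -3.78 mm, ȳ = 102.48 mm

Part | A | x̄ᵢ | ȳᵢ | A·x̄ᵢ | A·ȳᵢ
bottom flange | 1500.00 | 83.00 | 5.00 | 124500.00 | 7500.00
web | 1120.00 | 4.00 | 80.00 | 4480.00 | 89600.00
top flange | 2880.00 | -52.00 | 162.00 | -149760.00 | 466560.00
Σ | 5500.00 |  |  | -20780.00 | 563660.00
x̄ = -20780.00 / 5500.00 = -3.78 mm
ȳ = 563660.00 / 5500.00 = 102.48 mm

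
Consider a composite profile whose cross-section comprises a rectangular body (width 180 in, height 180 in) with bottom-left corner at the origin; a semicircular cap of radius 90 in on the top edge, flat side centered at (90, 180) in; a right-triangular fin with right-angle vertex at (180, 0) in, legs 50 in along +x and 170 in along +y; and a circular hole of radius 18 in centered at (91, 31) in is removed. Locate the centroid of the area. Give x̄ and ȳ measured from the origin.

Part | A | x̄ᵢ | ȳᵢ | A·x̄ᵢ | A·ȳᵢ
rectangular body | 32400.00 | 90.00 | 90.00 | 2916000.00 | 2916000.00
semicircular top | 12723.45 | 90.00 | 218.20 | 1145110.52 | 2776221.04
triangular fin | 4250.00 | 196.67 | 56.67 | 835833.33 | 240833.33
hole | -1017.88 | 91.00 | 31.00 | -92626.72 | -31554.16
Σ | 48355.57 |  |  | 4804317.14 | 5901500.22
x̄ = 4804317.14 / 48355.57 = 99.35 in
ȳ = 5901500.22 / 48355.57 = 122.04 in

x̄ = 99.35 in, ȳ = 122.04 in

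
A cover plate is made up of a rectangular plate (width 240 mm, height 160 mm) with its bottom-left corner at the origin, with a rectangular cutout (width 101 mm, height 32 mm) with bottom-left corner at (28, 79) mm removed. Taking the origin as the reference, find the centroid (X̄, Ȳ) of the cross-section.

X̄ = 123.81 mm, Ȳ = 78.62 mm

plate: A = 240 × 160 = 38400.00, centroid at (120.00, 80.00).
hole: A = −(101 × 32) = -3232.00, centroid at (78.50, 95.00).
ΣA = 35168.00 mm²
ΣAX̄ = (38400.00)(120.00) + (-3232.00)(78.50) = 4354288.00 mm³
ΣAȲ = (38400.00)(80.00) + (-3232.00)(95.00) = 2764960.00 mm³
X̄ = 4354288.00 / 35168.00 = 123.81 mm
Ȳ = 2764960.00 / 35168.00 = 78.62 mm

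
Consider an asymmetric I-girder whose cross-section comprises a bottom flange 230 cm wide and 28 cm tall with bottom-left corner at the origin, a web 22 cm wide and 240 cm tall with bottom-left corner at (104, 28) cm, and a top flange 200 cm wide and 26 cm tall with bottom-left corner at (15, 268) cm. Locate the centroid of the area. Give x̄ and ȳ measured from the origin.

Part | A | x̄ᵢ | ȳᵢ | A·x̄ᵢ | A·ȳᵢ
bottom flange | 6440.00 | 115.00 | 14.00 | 740600.00 | 90160.00
web | 5280.00 | 115.00 | 148.00 | 607200.00 | 781440.00
top flange | 5200.00 | 115.00 | 281.00 | 598000.00 | 1461200.00
Σ | 16920.00 |  |  | 1945800.00 | 2332800.00
x̄ = 1945800.00 / 16920.00 = 115.00 cm
ȳ = 2332800.00 / 16920.00 = 137.87 cm

x̄ = 115.00 cm, ȳ = 137.87 cm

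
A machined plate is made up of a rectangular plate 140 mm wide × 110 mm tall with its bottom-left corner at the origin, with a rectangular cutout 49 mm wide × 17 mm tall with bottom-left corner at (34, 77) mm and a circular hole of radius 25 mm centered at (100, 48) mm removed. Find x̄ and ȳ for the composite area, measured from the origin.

Part | A | x̄ᵢ | ȳᵢ | A·x̄ᵢ | A·ȳᵢ
plate | 15400.00 | 70.00 | 55.00 | 1078000.00 | 847000.00
hole 1 | -833.00 | 58.50 | 85.50 | -48730.50 | -71221.50
hole 2 | -1963.50 | 100.00 | 48.00 | -196349.54 | -94247.78
Σ | 12603.50 |  |  | 832919.96 | 681530.72
x̄ = 832919.96 / 12603.50 = 66.09 mm
ȳ = 681530.72 / 12603.50 = 54.07 mm

x̄ = 66.09 mm, ȳ = 54.07 mm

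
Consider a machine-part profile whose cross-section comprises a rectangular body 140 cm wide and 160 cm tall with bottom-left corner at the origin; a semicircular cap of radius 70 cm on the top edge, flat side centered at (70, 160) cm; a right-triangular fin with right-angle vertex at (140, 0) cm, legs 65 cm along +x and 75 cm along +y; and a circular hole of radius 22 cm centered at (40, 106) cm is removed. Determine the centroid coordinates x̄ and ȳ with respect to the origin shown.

rectangular body: A = 140 × 160 = 22400.00, centroid at (70.00, 80.00).
semicircular top: A = ½π·70² = 7696.90, centroid at (70.00, 189.71).
triangular fin: A = ½·65·75 = 2437.50, centroid at (161.67, 25.00).
hole: A = −π·22² = -1520.53, centroid at (40.00, 106.00).
ΣA = 31013.87 cm², ΣAx̄ = 2440024.41 cm³, ΣAȳ = 3151932.22 cm³.
x̄ = 2440024.41/31013.87 = 78.68 cm; ȳ = 3151932.22/31013.87 = 101.63 cm.

x̄ = 78.68 cm, ȳ = 101.63 cm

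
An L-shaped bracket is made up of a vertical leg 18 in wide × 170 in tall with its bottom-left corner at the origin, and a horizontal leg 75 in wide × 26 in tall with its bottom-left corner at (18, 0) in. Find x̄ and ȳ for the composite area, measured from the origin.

x̄ = 27.10 in, ȳ = 56.98 in

Part | A | x̄ᵢ | ȳᵢ | A·x̄ᵢ | A·ȳᵢ
vertical leg | 3060.00 | 9.00 | 85.00 | 27540.00 | 260100.00
horizontal leg | 1950.00 | 55.50 | 13.00 | 108225.00 | 25350.00
Σ | 5010.00 |  |  | 135765.00 | 285450.00
x̄ = 135765.00 / 5010.00 = 27.10 in
ȳ = 285450.00 / 5010.00 = 56.98 in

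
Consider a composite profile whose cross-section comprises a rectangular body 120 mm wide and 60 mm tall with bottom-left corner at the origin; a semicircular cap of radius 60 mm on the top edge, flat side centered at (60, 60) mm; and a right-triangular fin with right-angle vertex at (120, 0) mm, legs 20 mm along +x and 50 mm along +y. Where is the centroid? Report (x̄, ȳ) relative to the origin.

x̄ = 62.50 mm, ȳ = 52.99 mm

rectangular body: A = 120 × 60 = 7200.00, centroid at (60.00, 30.00).
semicircular top: A = ½π·60² = 5654.87, centroid at (60.00, 85.46).
triangular fin: A = ½·20·50 = 500.00, centroid at (126.67, 16.67).
ΣA = 13354.87 mm²
ΣAx̄ = (7200.00)(60.00) + (5654.87)(60.00) + (500.00)(126.67) = 834625.34 mm³
ΣAȳ = (7200.00)(30.00) + (5654.87)(85.46) + (500.00)(16.67) = 707625.34 mm³
x̄ = 834625.34 / 13354.87 = 62.50 mm
ȳ = 707625.34 / 13354.87 = 52.99 mm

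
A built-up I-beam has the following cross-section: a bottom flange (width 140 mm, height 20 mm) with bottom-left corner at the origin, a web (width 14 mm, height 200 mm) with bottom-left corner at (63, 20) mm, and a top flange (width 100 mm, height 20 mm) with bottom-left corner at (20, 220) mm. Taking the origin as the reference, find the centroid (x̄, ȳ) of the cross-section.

x̄ = 70.00 mm, ȳ = 108.42 mm

bottom flange: A = 140 × 20 = 2800.00, centroid at (70.00, 10.00).
web: A = 14 × 200 = 2800.00, centroid at (70.00, 120.00).
top flange: A = 100 × 20 = 2000.00, centroid at (70.00, 230.00).
ΣA = 7600.00 mm², ΣAx̄ = 532000.00 mm³, ΣAȳ = 824000.00 mm³.
x̄ = 532000.00/7600.00 = 70.00 mm; ȳ = 824000.00/7600.00 = 108.42 mm.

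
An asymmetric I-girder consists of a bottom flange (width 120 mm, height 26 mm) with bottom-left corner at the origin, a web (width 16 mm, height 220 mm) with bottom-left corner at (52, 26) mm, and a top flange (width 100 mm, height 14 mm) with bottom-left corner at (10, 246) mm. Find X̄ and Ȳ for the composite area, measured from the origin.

bottom flange: A = 120 × 26 = 3120.00, centroid at (60.00, 13.00).
web: A = 16 × 220 = 3520.00, centroid at (60.00, 136.00).
top flange: A = 100 × 14 = 1400.00, centroid at (60.00, 253.00).
ΣA = 8040.00 mm², ΣAX̄ = 482400.00 mm³, ΣAȲ = 873480.00 mm³.
X̄ = 482400.00/8040.00 = 60.00 mm; Ȳ = 873480.00/8040.00 = 108.64 mm.

X̄ = 60.00 mm, Ȳ = 108.64 mm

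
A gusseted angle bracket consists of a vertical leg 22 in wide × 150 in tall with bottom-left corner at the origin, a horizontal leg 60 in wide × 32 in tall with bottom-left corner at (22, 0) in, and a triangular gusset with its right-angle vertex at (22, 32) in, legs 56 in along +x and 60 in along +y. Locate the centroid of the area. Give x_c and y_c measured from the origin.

x_c = 29.63 in, y_c = 52.98 in

vertical leg: A = 22 × 150 = 3300.00, centroid at (11.00, 75.00).
horizontal leg: A = 60 × 32 = 1920.00, centroid at (52.00, 16.00).
gusset: A = ½·56·60 = 1680.00, centroid at (40.67, 52.00).
ΣA = 6900.00 in², ΣAx_c = 204460.00 in³, ΣAy_c = 365580.00 in³.
x_c = 204460.00/6900.00 = 29.63 in; y_c = 365580.00/6900.00 = 52.98 in.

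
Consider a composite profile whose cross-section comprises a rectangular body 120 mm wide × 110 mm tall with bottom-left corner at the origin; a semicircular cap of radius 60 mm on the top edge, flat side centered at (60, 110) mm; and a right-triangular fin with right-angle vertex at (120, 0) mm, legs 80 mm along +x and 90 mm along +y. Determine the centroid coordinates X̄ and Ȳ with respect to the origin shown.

rectangular body: A = 120 × 110 = 13200.00, centroid at (60.00, 55.00).
semicircular top: A = ½π·60² = 5654.87, centroid at (60.00, 135.46).
triangular fin: A = ½·80·90 = 3600.00, centroid at (146.67, 30.00).
ΣA = 22454.87 mm²
ΣAX̄ = (13200.00)(60.00) + (5654.87)(60.00) + (3600.00)(146.67) = 1659292.01 mm³
ΣAȲ = (13200.00)(55.00) + (5654.87)(135.46) + (3600.00)(30.00) = 1600035.35 mm³
X̄ = 1659292.01 / 22454.87 = 73.89 mm
Ȳ = 1600035.35 / 22454.87 = 71.26 mm

X̄ = 73.89 mm, Ȳ = 71.26 mm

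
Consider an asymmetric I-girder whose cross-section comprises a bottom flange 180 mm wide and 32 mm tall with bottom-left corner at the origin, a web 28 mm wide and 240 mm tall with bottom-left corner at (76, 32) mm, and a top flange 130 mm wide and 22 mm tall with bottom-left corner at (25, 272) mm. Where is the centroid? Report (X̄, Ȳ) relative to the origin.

X̄ = 90.00 mm, Ȳ = 125.36 mm

bottom flange: A = 180 × 32 = 5760.00, centroid at (90.00, 16.00).
web: A = 28 × 240 = 6720.00, centroid at (90.00, 152.00).
top flange: A = 130 × 22 = 2860.00, centroid at (90.00, 283.00).
ΣA = 15340.00 mm²
ΣAX̄ = (5760.00)(90.00) + (6720.00)(90.00) + (2860.00)(90.00) = 1380600.00 mm³
ΣAȲ = (5760.00)(16.00) + (6720.00)(152.00) + (2860.00)(283.00) = 1922980.00 mm³
X̄ = 1380600.00 / 15340.00 = 90.00 mm
Ȳ = 1922980.00 / 15340.00 = 125.36 mm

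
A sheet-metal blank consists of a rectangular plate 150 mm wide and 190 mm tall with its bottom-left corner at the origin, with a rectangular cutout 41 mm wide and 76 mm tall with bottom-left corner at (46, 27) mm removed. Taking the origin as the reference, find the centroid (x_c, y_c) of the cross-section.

x_c = 76.04 mm, y_c = 98.68 mm

Part | A | x̄ᵢ | ȳᵢ | A·x̄ᵢ | A·ȳᵢ
plate | 28500.00 | 75.00 | 95.00 | 2137500.00 | 2707500.00
hole | -3116.00 | 66.50 | 65.00 | -207214.00 | -202540.00
Σ | 25384.00 |  |  | 1930286.00 | 2504960.00
x_c = 1930286.00 / 25384.00 = 76.04 mm
y_c = 2504960.00 / 25384.00 = 98.68 mm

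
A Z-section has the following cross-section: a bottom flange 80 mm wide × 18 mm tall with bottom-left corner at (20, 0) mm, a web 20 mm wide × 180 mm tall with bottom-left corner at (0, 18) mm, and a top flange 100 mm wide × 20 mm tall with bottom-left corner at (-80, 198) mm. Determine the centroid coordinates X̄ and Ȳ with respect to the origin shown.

X̄ = 8.86 mm, Ȳ = 116.16 mm

bottom flange: A = 80 × 18 = 1440.00, centroid at (60.00, 9.00).
web: A = 20 × 180 = 3600.00, centroid at (10.00, 108.00).
top flange: A = 100 × 20 = 2000.00, centroid at (-30.00, 208.00).
ΣA = 7040.00 mm², ΣAX̄ = 62400.00 mm³, ΣAȲ = 817760.00 mm³.
X̄ = 62400.00/7040.00 = 8.86 mm; Ȳ = 817760.00/7040.00 = 116.16 mm.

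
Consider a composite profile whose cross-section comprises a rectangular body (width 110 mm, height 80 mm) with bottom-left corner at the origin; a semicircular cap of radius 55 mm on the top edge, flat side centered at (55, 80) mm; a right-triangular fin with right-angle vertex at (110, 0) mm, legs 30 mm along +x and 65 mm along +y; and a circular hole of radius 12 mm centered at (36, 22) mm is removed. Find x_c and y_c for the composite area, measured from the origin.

rectangular body: A = 110 × 80 = 8800.00, centroid at (55.00, 40.00).
semicircular top: A = ½π·55² = 4751.66, centroid at (55.00, 103.34).
triangular fin: A = ½·30·65 = 975.00, centroid at (120.00, 21.67).
hole: A = −π·12² = -452.39, centroid at (36.00, 22.00).
ΣA = 14074.27 mm²
ΣAx_c = (8800.00)(55.00) + (4751.66)(55.00) + (975.00)(120.00) + (-452.39)(36.00) = 846055.22 mm³
ΣAy_c = (8800.00)(40.00) + (4751.66)(103.34) + (975.00)(21.67) + (-452.39)(22.00) = 854221.81 mm³
x_c = 846055.22 / 14074.27 = 60.11 mm
y_c = 854221.81 / 14074.27 = 60.69 mm

x_c = 60.11 mm, y_c = 60.69 mm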